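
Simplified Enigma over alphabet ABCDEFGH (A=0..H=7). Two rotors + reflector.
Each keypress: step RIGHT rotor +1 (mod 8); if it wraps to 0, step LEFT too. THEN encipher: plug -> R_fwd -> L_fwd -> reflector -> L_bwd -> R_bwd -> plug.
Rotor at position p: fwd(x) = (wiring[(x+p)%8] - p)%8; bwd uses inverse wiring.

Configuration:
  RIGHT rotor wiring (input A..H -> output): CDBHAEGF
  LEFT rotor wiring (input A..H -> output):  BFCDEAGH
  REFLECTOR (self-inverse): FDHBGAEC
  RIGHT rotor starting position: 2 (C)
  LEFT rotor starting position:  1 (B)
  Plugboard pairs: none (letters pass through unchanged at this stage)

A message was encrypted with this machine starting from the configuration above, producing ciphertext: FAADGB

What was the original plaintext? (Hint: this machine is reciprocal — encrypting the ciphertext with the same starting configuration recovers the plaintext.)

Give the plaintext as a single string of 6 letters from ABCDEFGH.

Char 1 ('F'): step: R->3, L=1; F->plug->F->R->H->L->A->refl->F->L'->F->R'->B->plug->B
Char 2 ('A'): step: R->4, L=1; A->plug->A->R->E->L->H->refl->C->L'->C->R'->C->plug->C
Char 3 ('A'): step: R->5, L=1; A->plug->A->R->H->L->A->refl->F->L'->F->R'->D->plug->D
Char 4 ('D'): step: R->6, L=1; D->plug->D->R->F->L->F->refl->A->L'->H->R'->B->plug->B
Char 5 ('G'): step: R->7, L=1; G->plug->G->R->F->L->F->refl->A->L'->H->R'->H->plug->H
Char 6 ('B'): step: R->0, L->2 (L advanced); B->plug->B->R->D->L->G->refl->E->L'->E->R'->F->plug->F

Answer: BCDBHF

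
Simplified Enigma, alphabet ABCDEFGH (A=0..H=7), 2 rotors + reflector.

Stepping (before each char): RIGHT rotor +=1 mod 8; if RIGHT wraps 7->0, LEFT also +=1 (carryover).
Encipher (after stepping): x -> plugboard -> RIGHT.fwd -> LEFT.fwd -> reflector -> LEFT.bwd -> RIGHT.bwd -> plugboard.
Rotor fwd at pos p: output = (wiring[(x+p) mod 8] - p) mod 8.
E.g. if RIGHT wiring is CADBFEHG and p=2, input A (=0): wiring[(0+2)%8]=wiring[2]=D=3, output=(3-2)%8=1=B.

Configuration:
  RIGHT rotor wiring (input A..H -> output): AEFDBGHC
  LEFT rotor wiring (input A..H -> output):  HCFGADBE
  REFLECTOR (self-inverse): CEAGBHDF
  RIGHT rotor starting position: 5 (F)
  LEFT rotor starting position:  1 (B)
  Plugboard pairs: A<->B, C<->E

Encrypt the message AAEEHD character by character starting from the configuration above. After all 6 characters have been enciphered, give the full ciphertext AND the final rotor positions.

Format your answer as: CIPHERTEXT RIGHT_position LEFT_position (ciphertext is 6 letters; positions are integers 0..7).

Answer: FHGDFA 3 2

Derivation:
Char 1 ('A'): step: R->6, L=1; A->plug->B->R->E->L->C->refl->A->L'->F->R'->F->plug->F
Char 2 ('A'): step: R->7, L=1; A->plug->B->R->B->L->E->refl->B->L'->A->R'->H->plug->H
Char 3 ('E'): step: R->0, L->2 (L advanced); E->plug->C->R->F->L->C->refl->A->L'->H->R'->G->plug->G
Char 4 ('E'): step: R->1, L=2; E->plug->C->R->C->L->G->refl->D->L'->A->R'->D->plug->D
Char 5 ('H'): step: R->2, L=2; H->plug->H->R->C->L->G->refl->D->L'->A->R'->F->plug->F
Char 6 ('D'): step: R->3, L=2; D->plug->D->R->E->L->H->refl->F->L'->G->R'->B->plug->A
Final: ciphertext=FHGDFA, RIGHT=3, LEFT=2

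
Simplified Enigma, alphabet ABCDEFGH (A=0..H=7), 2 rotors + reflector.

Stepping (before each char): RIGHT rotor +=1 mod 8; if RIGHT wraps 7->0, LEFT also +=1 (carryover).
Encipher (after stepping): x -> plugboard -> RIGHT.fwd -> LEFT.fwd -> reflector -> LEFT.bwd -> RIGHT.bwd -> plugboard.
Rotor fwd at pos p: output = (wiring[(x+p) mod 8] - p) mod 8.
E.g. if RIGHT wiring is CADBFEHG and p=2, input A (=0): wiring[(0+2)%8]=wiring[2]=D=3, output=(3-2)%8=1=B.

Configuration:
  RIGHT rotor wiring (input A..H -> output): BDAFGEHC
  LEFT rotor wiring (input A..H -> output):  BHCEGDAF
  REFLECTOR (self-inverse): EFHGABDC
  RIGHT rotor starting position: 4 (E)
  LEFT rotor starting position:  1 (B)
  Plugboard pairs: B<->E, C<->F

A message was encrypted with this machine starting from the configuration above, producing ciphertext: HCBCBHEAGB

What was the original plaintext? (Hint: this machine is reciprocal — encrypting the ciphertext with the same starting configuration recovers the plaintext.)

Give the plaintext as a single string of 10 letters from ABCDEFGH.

Char 1 ('H'): step: R->5, L=1; H->plug->H->R->B->L->B->refl->F->L'->D->R'->F->plug->C
Char 2 ('C'): step: R->6, L=1; C->plug->F->R->H->L->A->refl->E->L'->G->R'->H->plug->H
Char 3 ('B'): step: R->7, L=1; B->plug->E->R->G->L->E->refl->A->L'->H->R'->F->plug->C
Char 4 ('C'): step: R->0, L->2 (L advanced); C->plug->F->R->E->L->G->refl->D->L'->F->R'->D->plug->D
Char 5 ('B'): step: R->1, L=2; B->plug->E->R->D->L->B->refl->F->L'->H->R'->B->plug->E
Char 6 ('H'): step: R->2, L=2; H->plug->H->R->B->L->C->refl->H->L'->G->R'->A->plug->A
Char 7 ('E'): step: R->3, L=2; E->plug->B->R->D->L->B->refl->F->L'->H->R'->E->plug->B
Char 8 ('A'): step: R->4, L=2; A->plug->A->R->C->L->E->refl->A->L'->A->R'->B->plug->E
Char 9 ('G'): step: R->5, L=2; G->plug->G->R->A->L->A->refl->E->L'->C->R'->B->plug->E
Char 10 ('B'): step: R->6, L=2; B->plug->E->R->C->L->E->refl->A->L'->A->R'->G->plug->G

Answer: CHCDEABEEG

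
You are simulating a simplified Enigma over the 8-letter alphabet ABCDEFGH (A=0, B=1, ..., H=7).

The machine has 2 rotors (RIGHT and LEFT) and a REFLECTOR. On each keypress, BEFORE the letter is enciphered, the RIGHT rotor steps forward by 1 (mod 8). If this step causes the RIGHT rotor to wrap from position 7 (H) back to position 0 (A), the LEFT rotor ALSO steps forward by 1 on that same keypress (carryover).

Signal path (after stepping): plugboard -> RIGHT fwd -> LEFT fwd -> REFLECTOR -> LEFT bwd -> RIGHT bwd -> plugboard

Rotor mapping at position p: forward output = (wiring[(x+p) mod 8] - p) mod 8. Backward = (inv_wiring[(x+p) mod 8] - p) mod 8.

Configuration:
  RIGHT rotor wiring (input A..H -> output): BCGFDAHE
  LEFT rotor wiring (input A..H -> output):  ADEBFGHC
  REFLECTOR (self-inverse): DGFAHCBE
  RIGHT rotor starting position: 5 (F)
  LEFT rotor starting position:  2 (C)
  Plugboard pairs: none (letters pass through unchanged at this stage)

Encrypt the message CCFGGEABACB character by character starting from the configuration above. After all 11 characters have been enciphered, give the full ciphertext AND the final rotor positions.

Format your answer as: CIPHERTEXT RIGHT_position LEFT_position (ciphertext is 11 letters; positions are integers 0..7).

Char 1 ('C'): step: R->6, L=2; C->plug->C->R->D->L->E->refl->H->L'->B->R'->A->plug->A
Char 2 ('C'): step: R->7, L=2; C->plug->C->R->D->L->E->refl->H->L'->B->R'->G->plug->G
Char 3 ('F'): step: R->0, L->3 (L advanced); F->plug->F->R->A->L->G->refl->B->L'->H->R'->G->plug->G
Char 4 ('G'): step: R->1, L=3; G->plug->G->R->D->L->E->refl->H->L'->E->R'->C->plug->C
Char 5 ('G'): step: R->2, L=3; G->plug->G->R->H->L->B->refl->G->L'->A->R'->H->plug->H
Char 6 ('E'): step: R->3, L=3; E->plug->E->R->B->L->C->refl->F->L'->F->R'->C->plug->C
Char 7 ('A'): step: R->4, L=3; A->plug->A->R->H->L->B->refl->G->L'->A->R'->D->plug->D
Char 8 ('B'): step: R->5, L=3; B->plug->B->R->C->L->D->refl->A->L'->G->R'->H->plug->H
Char 9 ('A'): step: R->6, L=3; A->plug->A->R->B->L->C->refl->F->L'->F->R'->G->plug->G
Char 10 ('C'): step: R->7, L=3; C->plug->C->R->D->L->E->refl->H->L'->E->R'->F->plug->F
Char 11 ('B'): step: R->0, L->4 (L advanced); B->plug->B->R->C->L->D->refl->A->L'->G->R'->C->plug->C
Final: ciphertext=AGGCHCDHGFC, RIGHT=0, LEFT=4

Answer: AGGCHCDHGFC 0 4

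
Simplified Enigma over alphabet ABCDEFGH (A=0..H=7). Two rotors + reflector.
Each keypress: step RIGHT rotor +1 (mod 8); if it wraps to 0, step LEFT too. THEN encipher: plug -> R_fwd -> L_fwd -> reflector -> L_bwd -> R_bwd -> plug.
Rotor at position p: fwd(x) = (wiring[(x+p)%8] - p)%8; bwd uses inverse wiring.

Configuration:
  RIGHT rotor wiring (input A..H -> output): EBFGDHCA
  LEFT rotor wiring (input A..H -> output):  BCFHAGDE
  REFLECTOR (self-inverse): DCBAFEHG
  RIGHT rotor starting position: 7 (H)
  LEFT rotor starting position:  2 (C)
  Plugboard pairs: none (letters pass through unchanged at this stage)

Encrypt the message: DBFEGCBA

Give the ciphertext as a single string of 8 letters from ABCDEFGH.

Char 1 ('D'): step: R->0, L->3 (L advanced); D->plug->D->R->G->L->H->refl->G->L'->F->R'->C->plug->C
Char 2 ('B'): step: R->1, L=3; B->plug->B->R->E->L->B->refl->C->L'->H->R'->G->plug->G
Char 3 ('F'): step: R->2, L=3; F->plug->F->R->G->L->H->refl->G->L'->F->R'->D->plug->D
Char 4 ('E'): step: R->3, L=3; E->plug->E->R->F->L->G->refl->H->L'->G->R'->G->plug->G
Char 5 ('G'): step: R->4, L=3; G->plug->G->R->B->L->F->refl->E->L'->A->R'->E->plug->E
Char 6 ('C'): step: R->5, L=3; C->plug->C->R->D->L->A->refl->D->L'->C->R'->A->plug->A
Char 7 ('B'): step: R->6, L=3; B->plug->B->R->C->L->D->refl->A->L'->D->R'->D->plug->D
Char 8 ('A'): step: R->7, L=3; A->plug->A->R->B->L->F->refl->E->L'->A->R'->G->plug->G

Answer: CGDGEADG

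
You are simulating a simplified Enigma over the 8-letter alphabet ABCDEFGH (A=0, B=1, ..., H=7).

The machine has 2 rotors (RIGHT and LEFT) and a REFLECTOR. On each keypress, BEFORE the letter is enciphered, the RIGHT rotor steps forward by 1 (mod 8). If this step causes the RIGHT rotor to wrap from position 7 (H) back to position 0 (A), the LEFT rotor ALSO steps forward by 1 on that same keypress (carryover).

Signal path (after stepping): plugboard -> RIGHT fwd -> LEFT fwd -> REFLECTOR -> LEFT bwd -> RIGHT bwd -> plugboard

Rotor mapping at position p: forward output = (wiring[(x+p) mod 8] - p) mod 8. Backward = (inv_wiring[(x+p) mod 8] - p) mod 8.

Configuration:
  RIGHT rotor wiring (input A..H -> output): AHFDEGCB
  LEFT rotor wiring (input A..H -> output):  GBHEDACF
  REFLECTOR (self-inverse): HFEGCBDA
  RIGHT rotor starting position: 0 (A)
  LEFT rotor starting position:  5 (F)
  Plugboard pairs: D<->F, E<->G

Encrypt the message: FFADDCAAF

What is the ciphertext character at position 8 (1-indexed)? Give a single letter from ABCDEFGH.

Char 1 ('F'): step: R->1, L=5; F->plug->D->R->D->L->B->refl->F->L'->B->R'->F->plug->D
Char 2 ('F'): step: R->2, L=5; F->plug->D->R->E->L->E->refl->C->L'->F->R'->H->plug->H
Char 3 ('A'): step: R->3, L=5; A->plug->A->R->A->L->D->refl->G->L'->H->R'->D->plug->F
Char 4 ('D'): step: R->4, L=5; D->plug->F->R->D->L->B->refl->F->L'->B->R'->G->plug->E
Char 5 ('D'): step: R->5, L=5; D->plug->F->R->A->L->D->refl->G->L'->H->R'->H->plug->H
Char 6 ('C'): step: R->6, L=5; C->plug->C->R->C->L->A->refl->H->L'->G->R'->G->plug->E
Char 7 ('A'): step: R->7, L=5; A->plug->A->R->C->L->A->refl->H->L'->G->R'->D->plug->F
Char 8 ('A'): step: R->0, L->6 (L advanced); A->plug->A->R->A->L->E->refl->C->L'->H->R'->B->plug->B

B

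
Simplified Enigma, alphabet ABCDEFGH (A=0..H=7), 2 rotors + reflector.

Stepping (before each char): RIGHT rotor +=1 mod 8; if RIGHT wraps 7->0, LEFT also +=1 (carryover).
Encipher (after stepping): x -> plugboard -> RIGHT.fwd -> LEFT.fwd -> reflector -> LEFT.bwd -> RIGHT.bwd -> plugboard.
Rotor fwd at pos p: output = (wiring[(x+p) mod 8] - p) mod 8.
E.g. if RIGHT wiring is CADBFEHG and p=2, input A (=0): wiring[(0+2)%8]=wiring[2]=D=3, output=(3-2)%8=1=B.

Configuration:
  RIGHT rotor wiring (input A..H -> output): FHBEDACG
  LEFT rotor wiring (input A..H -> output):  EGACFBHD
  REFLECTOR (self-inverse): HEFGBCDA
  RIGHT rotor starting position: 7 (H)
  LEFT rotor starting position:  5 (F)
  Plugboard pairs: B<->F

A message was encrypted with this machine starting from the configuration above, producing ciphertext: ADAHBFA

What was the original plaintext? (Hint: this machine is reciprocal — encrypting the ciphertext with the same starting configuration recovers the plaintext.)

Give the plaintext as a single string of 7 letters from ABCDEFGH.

Answer: BEFECDD

Derivation:
Char 1 ('A'): step: R->0, L->6 (L advanced); A->plug->A->R->F->L->E->refl->B->L'->A->R'->F->plug->B
Char 2 ('D'): step: R->1, L=6; D->plug->D->R->C->L->G->refl->D->L'->H->R'->E->plug->E
Char 3 ('A'): step: R->2, L=6; A->plug->A->R->H->L->D->refl->G->L'->C->R'->B->plug->F
Char 4 ('H'): step: R->3, L=6; H->plug->H->R->G->L->H->refl->A->L'->D->R'->E->plug->E
Char 5 ('B'): step: R->4, L=6; B->plug->F->R->D->L->A->refl->H->L'->G->R'->C->plug->C
Char 6 ('F'): step: R->5, L=6; F->plug->B->R->F->L->E->refl->B->L'->A->R'->D->plug->D
Char 7 ('A'): step: R->6, L=6; A->plug->A->R->E->L->C->refl->F->L'->B->R'->D->plug->D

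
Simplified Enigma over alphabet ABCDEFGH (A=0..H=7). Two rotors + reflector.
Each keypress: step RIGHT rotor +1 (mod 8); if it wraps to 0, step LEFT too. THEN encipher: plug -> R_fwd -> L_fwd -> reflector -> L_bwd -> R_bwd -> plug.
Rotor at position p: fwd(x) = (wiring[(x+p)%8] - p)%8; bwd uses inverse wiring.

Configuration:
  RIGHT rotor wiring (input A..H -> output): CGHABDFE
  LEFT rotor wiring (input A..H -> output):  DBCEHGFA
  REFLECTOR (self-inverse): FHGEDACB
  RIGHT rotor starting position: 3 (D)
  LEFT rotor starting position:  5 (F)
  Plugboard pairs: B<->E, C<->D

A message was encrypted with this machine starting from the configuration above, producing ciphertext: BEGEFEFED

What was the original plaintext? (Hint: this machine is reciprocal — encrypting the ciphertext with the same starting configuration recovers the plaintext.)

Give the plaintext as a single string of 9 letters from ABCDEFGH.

Char 1 ('B'): step: R->4, L=5; B->plug->E->R->G->L->H->refl->B->L'->A->R'->D->plug->C
Char 2 ('E'): step: R->5, L=5; E->plug->B->R->A->L->B->refl->H->L'->G->R'->A->plug->A
Char 3 ('G'): step: R->6, L=5; G->plug->G->R->D->L->G->refl->C->L'->H->R'->A->plug->A
Char 4 ('E'): step: R->7, L=5; E->plug->B->R->D->L->G->refl->C->L'->H->R'->C->plug->D
Char 5 ('F'): step: R->0, L->6 (L advanced); F->plug->F->R->D->L->D->refl->E->L'->E->R'->H->plug->H
Char 6 ('E'): step: R->1, L=6; E->plug->B->R->G->L->B->refl->H->L'->A->R'->D->plug->C
Char 7 ('F'): step: R->2, L=6; F->plug->F->R->C->L->F->refl->A->L'->H->R'->C->plug->D
Char 8 ('E'): step: R->3, L=6; E->plug->B->R->G->L->B->refl->H->L'->A->R'->C->plug->D
Char 9 ('D'): step: R->4, L=6; D->plug->C->R->B->L->C->refl->G->L'->F->R'->A->plug->A

Answer: CAADHCDDA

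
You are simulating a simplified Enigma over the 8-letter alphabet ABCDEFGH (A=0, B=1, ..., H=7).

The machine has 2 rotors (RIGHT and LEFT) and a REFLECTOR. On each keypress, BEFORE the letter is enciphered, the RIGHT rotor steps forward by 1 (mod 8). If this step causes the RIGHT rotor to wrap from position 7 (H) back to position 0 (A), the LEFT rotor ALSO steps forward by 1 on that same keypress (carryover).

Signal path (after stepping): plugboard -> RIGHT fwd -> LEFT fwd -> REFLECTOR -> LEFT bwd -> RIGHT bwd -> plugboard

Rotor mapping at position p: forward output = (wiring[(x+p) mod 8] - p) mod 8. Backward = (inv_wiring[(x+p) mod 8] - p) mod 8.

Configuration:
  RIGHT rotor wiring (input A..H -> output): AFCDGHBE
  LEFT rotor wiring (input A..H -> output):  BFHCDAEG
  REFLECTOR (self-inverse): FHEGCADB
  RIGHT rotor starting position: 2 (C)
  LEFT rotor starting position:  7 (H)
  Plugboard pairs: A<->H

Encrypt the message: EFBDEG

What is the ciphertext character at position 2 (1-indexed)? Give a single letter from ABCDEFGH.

Char 1 ('E'): step: R->3, L=7; E->plug->E->R->B->L->C->refl->E->L'->F->R'->F->plug->F
Char 2 ('F'): step: R->4, L=7; F->plug->F->R->B->L->C->refl->E->L'->F->R'->C->plug->C

C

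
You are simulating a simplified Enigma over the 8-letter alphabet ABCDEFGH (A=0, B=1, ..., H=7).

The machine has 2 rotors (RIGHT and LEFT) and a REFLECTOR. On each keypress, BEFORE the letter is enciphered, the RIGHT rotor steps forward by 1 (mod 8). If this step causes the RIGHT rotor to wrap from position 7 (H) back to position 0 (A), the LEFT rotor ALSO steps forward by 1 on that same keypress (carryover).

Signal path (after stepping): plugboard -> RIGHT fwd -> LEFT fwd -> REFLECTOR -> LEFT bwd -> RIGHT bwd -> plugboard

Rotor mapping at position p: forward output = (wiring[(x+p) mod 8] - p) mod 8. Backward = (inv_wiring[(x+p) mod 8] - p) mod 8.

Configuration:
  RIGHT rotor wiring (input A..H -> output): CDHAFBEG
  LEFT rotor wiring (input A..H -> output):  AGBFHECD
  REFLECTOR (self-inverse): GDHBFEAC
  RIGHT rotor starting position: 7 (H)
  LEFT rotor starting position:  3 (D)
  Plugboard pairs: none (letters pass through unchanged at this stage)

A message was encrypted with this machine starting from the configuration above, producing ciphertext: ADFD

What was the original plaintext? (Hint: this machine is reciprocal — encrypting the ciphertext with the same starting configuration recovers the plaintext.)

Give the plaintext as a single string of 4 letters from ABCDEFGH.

Char 1 ('A'): step: R->0, L->4 (L advanced); A->plug->A->R->C->L->G->refl->A->L'->B->R'->F->plug->F
Char 2 ('D'): step: R->1, L=4; D->plug->D->R->E->L->E->refl->F->L'->G->R'->B->plug->B
Char 3 ('F'): step: R->2, L=4; F->plug->F->R->E->L->E->refl->F->L'->G->R'->B->plug->B
Char 4 ('D'): step: R->3, L=4; D->plug->D->R->B->L->A->refl->G->L'->C->R'->B->plug->B

Answer: FBBB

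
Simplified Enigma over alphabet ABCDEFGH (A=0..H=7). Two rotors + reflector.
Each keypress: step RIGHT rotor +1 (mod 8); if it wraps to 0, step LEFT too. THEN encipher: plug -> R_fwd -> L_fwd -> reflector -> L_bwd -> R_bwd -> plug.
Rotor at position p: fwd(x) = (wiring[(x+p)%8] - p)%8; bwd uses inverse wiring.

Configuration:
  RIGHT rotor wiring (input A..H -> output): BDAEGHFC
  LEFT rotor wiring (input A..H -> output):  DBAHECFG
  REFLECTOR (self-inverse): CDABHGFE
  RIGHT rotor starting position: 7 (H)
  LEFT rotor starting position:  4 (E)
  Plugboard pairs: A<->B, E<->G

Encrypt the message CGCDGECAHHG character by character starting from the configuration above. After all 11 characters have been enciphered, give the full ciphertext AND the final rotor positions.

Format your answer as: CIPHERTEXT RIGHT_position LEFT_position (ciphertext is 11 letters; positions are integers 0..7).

Answer: AEEHBDEGGAD 2 6

Derivation:
Char 1 ('C'): step: R->0, L->5 (L advanced); C->plug->C->R->A->L->F->refl->G->L'->D->R'->B->plug->A
Char 2 ('G'): step: R->1, L=5; G->plug->E->R->G->L->C->refl->A->L'->B->R'->G->plug->E
Char 3 ('C'): step: R->2, L=5; C->plug->C->R->E->L->E->refl->H->L'->H->R'->G->plug->E
Char 4 ('D'): step: R->3, L=5; D->plug->D->R->C->L->B->refl->D->L'->F->R'->H->plug->H
Char 5 ('G'): step: R->4, L=5; G->plug->E->R->F->L->D->refl->B->L'->C->R'->A->plug->B
Char 6 ('E'): step: R->5, L=5; E->plug->G->R->H->L->H->refl->E->L'->E->R'->D->plug->D
Char 7 ('C'): step: R->6, L=5; C->plug->C->R->D->L->G->refl->F->L'->A->R'->G->plug->E
Char 8 ('A'): step: R->7, L=5; A->plug->B->R->C->L->B->refl->D->L'->F->R'->E->plug->G
Char 9 ('H'): step: R->0, L->6 (L advanced); H->plug->H->R->C->L->F->refl->G->L'->G->R'->E->plug->G
Char 10 ('H'): step: R->1, L=6; H->plug->H->R->A->L->H->refl->E->L'->H->R'->B->plug->A
Char 11 ('G'): step: R->2, L=6; G->plug->E->R->D->L->D->refl->B->L'->F->R'->D->plug->D
Final: ciphertext=AEEHBDEGGAD, RIGHT=2, LEFT=6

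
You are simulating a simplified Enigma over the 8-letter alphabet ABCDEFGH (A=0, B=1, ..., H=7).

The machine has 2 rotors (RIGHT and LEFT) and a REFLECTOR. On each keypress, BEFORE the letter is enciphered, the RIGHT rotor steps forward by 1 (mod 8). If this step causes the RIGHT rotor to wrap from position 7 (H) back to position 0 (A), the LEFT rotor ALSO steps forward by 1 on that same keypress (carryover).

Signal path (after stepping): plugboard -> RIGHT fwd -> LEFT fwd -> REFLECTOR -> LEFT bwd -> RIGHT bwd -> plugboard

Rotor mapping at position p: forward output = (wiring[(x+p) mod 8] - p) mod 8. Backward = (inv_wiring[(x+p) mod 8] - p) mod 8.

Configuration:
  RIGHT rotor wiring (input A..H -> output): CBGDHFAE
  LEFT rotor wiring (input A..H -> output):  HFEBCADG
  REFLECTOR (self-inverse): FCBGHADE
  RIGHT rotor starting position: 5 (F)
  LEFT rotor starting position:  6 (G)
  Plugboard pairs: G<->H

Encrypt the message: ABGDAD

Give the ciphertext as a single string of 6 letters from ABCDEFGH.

Answer: GHCEEC

Derivation:
Char 1 ('A'): step: R->6, L=6; A->plug->A->R->C->L->B->refl->C->L'->H->R'->H->plug->G
Char 2 ('B'): step: R->7, L=6; B->plug->B->R->D->L->H->refl->E->L'->G->R'->G->plug->H
Char 3 ('G'): step: R->0, L->7 (L advanced); G->plug->H->R->E->L->C->refl->B->L'->G->R'->C->plug->C
Char 4 ('D'): step: R->1, L=7; D->plug->D->R->G->L->B->refl->C->L'->E->R'->E->plug->E
Char 5 ('A'): step: R->2, L=7; A->plug->A->R->E->L->C->refl->B->L'->G->R'->E->plug->E
Char 6 ('D'): step: R->3, L=7; D->plug->D->R->F->L->D->refl->G->L'->C->R'->C->plug->C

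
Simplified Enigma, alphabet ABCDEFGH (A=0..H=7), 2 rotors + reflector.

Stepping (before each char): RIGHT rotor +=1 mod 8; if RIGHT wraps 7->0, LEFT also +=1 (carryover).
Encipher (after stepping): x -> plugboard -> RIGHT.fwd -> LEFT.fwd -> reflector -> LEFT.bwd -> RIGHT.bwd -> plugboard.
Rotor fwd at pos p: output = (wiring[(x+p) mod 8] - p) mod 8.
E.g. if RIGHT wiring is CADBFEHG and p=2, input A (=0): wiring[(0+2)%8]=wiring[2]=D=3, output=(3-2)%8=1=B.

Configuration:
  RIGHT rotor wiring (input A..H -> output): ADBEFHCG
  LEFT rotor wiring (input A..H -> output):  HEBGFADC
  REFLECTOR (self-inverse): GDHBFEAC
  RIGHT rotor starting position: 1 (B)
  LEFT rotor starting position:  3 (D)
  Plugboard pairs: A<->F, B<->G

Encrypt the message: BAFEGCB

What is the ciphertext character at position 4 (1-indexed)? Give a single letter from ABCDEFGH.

Char 1 ('B'): step: R->2, L=3; B->plug->G->R->G->L->B->refl->D->L'->A->R'->E->plug->E
Char 2 ('A'): step: R->3, L=3; A->plug->F->R->F->L->E->refl->F->L'->C->R'->B->plug->G
Char 3 ('F'): step: R->4, L=3; F->plug->A->R->B->L->C->refl->H->L'->E->R'->E->plug->E
Char 4 ('E'): step: R->5, L=3; E->plug->E->R->G->L->B->refl->D->L'->A->R'->H->plug->H

H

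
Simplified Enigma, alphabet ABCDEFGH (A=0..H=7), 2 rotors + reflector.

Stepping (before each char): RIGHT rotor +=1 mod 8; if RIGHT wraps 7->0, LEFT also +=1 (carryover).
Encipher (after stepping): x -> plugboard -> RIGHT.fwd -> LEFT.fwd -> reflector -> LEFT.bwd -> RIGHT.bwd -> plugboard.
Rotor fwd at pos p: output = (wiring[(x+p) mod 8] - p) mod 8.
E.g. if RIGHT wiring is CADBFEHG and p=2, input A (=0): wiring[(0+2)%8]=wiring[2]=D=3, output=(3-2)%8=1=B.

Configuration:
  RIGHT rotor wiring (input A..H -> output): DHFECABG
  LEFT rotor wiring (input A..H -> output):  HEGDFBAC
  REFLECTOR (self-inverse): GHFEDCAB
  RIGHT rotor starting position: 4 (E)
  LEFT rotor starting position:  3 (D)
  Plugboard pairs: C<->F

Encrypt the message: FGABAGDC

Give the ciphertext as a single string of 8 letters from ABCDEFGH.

Char 1 ('F'): step: R->5, L=3; F->plug->C->R->B->L->C->refl->F->L'->D->R'->A->plug->A
Char 2 ('G'): step: R->6, L=3; G->plug->G->R->E->L->H->refl->B->L'->G->R'->F->plug->C
Char 3 ('A'): step: R->7, L=3; A->plug->A->R->H->L->D->refl->E->L'->F->R'->E->plug->E
Char 4 ('B'): step: R->0, L->4 (L advanced); B->plug->B->R->H->L->H->refl->B->L'->A->R'->F->plug->C
Char 5 ('A'): step: R->1, L=4; A->plug->A->R->G->L->C->refl->F->L'->B->R'->D->plug->D
Char 6 ('G'): step: R->2, L=4; G->plug->G->R->B->L->F->refl->C->L'->G->R'->D->plug->D
Char 7 ('D'): step: R->3, L=4; D->plug->D->R->G->L->C->refl->F->L'->B->R'->A->plug->A
Char 8 ('C'): step: R->4, L=4; C->plug->F->R->D->L->G->refl->A->L'->F->R'->C->plug->F

Answer: ACECDDAF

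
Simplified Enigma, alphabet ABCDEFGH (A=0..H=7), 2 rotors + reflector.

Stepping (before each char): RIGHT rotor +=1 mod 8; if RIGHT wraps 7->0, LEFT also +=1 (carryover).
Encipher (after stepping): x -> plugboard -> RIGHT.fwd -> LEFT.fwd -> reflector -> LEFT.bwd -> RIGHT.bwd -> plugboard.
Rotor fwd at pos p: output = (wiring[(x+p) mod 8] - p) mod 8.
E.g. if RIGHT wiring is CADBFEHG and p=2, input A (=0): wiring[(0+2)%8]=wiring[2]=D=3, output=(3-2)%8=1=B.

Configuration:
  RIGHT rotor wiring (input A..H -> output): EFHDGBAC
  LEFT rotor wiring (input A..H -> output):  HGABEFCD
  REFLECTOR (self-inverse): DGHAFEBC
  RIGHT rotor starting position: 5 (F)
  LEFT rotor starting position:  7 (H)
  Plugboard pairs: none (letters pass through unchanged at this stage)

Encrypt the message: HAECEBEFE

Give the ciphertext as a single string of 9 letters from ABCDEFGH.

Answer: CCGFFFDDH

Derivation:
Char 1 ('H'): step: R->6, L=7; H->plug->H->R->D->L->B->refl->G->L'->G->R'->C->plug->C
Char 2 ('A'): step: R->7, L=7; A->plug->A->R->D->L->B->refl->G->L'->G->R'->C->plug->C
Char 3 ('E'): step: R->0, L->0 (L advanced); E->plug->E->R->G->L->C->refl->H->L'->A->R'->G->plug->G
Char 4 ('C'): step: R->1, L=0; C->plug->C->R->C->L->A->refl->D->L'->H->R'->F->plug->F
Char 5 ('E'): step: R->2, L=0; E->plug->E->R->G->L->C->refl->H->L'->A->R'->F->plug->F
Char 6 ('B'): step: R->3, L=0; B->plug->B->R->D->L->B->refl->G->L'->B->R'->F->plug->F
Char 7 ('E'): step: R->4, L=0; E->plug->E->R->A->L->H->refl->C->L'->G->R'->D->plug->D
Char 8 ('F'): step: R->5, L=0; F->plug->F->R->C->L->A->refl->D->L'->H->R'->D->plug->D
Char 9 ('E'): step: R->6, L=0; E->plug->E->R->B->L->G->refl->B->L'->D->R'->H->plug->H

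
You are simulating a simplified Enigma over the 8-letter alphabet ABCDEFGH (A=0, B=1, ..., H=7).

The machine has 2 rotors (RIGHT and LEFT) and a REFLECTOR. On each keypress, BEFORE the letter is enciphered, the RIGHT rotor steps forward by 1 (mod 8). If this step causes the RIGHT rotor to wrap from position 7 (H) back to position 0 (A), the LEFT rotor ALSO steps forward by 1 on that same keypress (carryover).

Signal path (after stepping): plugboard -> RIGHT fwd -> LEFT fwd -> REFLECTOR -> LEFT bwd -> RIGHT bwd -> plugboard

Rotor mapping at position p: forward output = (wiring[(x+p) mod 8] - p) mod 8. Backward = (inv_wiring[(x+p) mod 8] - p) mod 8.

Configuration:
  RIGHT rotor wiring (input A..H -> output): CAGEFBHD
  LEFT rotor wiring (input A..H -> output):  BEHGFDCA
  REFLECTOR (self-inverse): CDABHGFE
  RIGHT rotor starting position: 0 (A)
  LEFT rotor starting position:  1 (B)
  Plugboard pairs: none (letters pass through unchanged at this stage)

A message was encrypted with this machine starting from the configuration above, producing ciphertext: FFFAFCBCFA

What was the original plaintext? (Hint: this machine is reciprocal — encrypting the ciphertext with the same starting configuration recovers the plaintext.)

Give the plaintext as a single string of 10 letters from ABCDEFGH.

Char 1 ('F'): step: R->1, L=1; F->plug->F->R->G->L->H->refl->E->L'->D->R'->C->plug->C
Char 2 ('F'): step: R->2, L=1; F->plug->F->R->B->L->G->refl->F->L'->C->R'->B->plug->B
Char 3 ('F'): step: R->3, L=1; F->plug->F->R->H->L->A->refl->C->L'->E->R'->D->plug->D
Char 4 ('A'): step: R->4, L=1; A->plug->A->R->B->L->G->refl->F->L'->C->R'->G->plug->G
Char 5 ('F'): step: R->5, L=1; F->plug->F->R->B->L->G->refl->F->L'->C->R'->B->plug->B
Char 6 ('C'): step: R->6, L=1; C->plug->C->R->E->L->C->refl->A->L'->H->R'->G->plug->G
Char 7 ('B'): step: R->7, L=1; B->plug->B->R->D->L->E->refl->H->L'->G->R'->F->plug->F
Char 8 ('C'): step: R->0, L->2 (L advanced); C->plug->C->R->G->L->H->refl->E->L'->B->R'->F->plug->F
Char 9 ('F'): step: R->1, L=2; F->plug->F->R->G->L->H->refl->E->L'->B->R'->H->plug->H
Char 10 ('A'): step: R->2, L=2; A->plug->A->R->E->L->A->refl->C->L'->H->R'->D->plug->D

Answer: CBDGBGFFHD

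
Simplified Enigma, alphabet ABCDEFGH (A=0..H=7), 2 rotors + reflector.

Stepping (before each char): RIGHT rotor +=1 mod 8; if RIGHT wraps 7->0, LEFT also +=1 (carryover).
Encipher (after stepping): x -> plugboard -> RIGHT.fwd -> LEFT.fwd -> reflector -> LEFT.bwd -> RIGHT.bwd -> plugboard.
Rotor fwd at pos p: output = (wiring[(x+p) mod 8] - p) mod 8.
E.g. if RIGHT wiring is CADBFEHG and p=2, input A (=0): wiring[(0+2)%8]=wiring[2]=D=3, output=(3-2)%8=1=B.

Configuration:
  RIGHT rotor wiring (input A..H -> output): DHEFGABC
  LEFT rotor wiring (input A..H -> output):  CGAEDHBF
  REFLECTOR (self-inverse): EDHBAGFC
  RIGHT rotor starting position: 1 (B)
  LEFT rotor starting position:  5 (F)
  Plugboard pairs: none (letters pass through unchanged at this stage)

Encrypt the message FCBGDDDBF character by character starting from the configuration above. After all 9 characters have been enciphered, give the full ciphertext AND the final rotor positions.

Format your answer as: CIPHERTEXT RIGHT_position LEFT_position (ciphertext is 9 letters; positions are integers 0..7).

Char 1 ('F'): step: R->2, L=5; F->plug->F->R->A->L->C->refl->H->L'->G->R'->D->plug->D
Char 2 ('C'): step: R->3, L=5; C->plug->C->R->F->L->D->refl->B->L'->E->R'->G->plug->G
Char 3 ('B'): step: R->4, L=5; B->plug->B->R->E->L->B->refl->D->L'->F->R'->C->plug->C
Char 4 ('G'): step: R->5, L=5; G->plug->G->R->A->L->C->refl->H->L'->G->R'->D->plug->D
Char 5 ('D'): step: R->6, L=5; D->plug->D->R->B->L->E->refl->A->L'->C->R'->H->plug->H
Char 6 ('D'): step: R->7, L=5; D->plug->D->R->F->L->D->refl->B->L'->E->R'->B->plug->B
Char 7 ('D'): step: R->0, L->6 (L advanced); D->plug->D->R->F->L->G->refl->F->L'->G->R'->E->plug->E
Char 8 ('B'): step: R->1, L=6; B->plug->B->R->D->L->A->refl->E->L'->C->R'->H->plug->H
Char 9 ('F'): step: R->2, L=6; F->plug->F->R->A->L->D->refl->B->L'->H->R'->E->plug->E
Final: ciphertext=DGCDHBEHE, RIGHT=2, LEFT=6

Answer: DGCDHBEHE 2 6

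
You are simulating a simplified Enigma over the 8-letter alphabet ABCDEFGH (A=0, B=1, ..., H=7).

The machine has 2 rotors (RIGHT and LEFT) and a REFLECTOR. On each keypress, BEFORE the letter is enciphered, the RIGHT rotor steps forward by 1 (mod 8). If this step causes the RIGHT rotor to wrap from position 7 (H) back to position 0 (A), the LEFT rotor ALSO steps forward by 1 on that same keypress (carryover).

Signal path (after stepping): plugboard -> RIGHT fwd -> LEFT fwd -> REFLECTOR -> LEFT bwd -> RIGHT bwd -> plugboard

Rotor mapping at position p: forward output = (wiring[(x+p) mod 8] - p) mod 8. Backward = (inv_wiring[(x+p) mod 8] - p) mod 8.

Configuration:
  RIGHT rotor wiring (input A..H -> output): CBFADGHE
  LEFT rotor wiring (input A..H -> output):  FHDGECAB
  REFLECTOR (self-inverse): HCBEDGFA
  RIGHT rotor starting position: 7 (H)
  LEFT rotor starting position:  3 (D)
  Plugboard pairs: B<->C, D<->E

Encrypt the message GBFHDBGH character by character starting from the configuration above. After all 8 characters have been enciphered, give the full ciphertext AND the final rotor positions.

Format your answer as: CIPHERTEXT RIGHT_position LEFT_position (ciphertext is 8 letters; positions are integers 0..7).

Char 1 ('G'): step: R->0, L->4 (L advanced); G->plug->G->R->H->L->C->refl->B->L'->E->R'->H->plug->H
Char 2 ('B'): step: R->1, L=4; B->plug->C->R->H->L->C->refl->B->L'->E->R'->B->plug->C
Char 3 ('F'): step: R->2, L=4; F->plug->F->R->C->L->E->refl->D->L'->F->R'->E->plug->D
Char 4 ('H'): step: R->3, L=4; H->plug->H->R->C->L->E->refl->D->L'->F->R'->A->plug->A
Char 5 ('D'): step: R->4, L=4; D->plug->E->R->G->L->H->refl->A->L'->A->R'->D->plug->E
Char 6 ('B'): step: R->5, L=4; B->plug->C->R->H->L->C->refl->B->L'->E->R'->E->plug->D
Char 7 ('G'): step: R->6, L=4; G->plug->G->R->F->L->D->refl->E->L'->C->R'->F->plug->F
Char 8 ('H'): step: R->7, L=4; H->plug->H->R->A->L->A->refl->H->L'->G->R'->D->plug->E
Final: ciphertext=HCDAEDFE, RIGHT=7, LEFT=4

Answer: HCDAEDFE 7 4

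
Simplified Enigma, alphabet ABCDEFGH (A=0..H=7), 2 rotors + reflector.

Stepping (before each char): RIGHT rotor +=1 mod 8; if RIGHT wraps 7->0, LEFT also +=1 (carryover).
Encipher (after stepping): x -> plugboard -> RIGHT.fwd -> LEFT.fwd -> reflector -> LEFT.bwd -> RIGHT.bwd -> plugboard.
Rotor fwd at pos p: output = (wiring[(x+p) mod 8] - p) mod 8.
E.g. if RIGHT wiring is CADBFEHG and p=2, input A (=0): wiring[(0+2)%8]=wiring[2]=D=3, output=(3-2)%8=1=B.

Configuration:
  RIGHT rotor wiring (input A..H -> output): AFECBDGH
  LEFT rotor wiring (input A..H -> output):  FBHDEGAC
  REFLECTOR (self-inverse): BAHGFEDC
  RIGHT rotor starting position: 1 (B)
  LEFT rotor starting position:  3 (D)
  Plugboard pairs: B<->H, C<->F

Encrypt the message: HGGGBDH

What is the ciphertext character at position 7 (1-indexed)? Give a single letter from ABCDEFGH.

Char 1 ('H'): step: R->2, L=3; H->plug->B->R->A->L->A->refl->B->L'->B->R'->D->plug->D
Char 2 ('G'): step: R->3, L=3; G->plug->G->R->C->L->D->refl->G->L'->G->R'->B->plug->H
Char 3 ('G'): step: R->4, L=3; G->plug->G->R->A->L->A->refl->B->L'->B->R'->F->plug->C
Char 4 ('G'): step: R->5, L=3; G->plug->G->R->F->L->C->refl->H->L'->E->R'->H->plug->B
Char 5 ('B'): step: R->6, L=3; B->plug->H->R->F->L->C->refl->H->L'->E->R'->F->plug->C
Char 6 ('D'): step: R->7, L=3; D->plug->D->R->F->L->C->refl->H->L'->E->R'->G->plug->G
Char 7 ('H'): step: R->0, L->4 (L advanced); H->plug->B->R->F->L->F->refl->E->L'->C->R'->D->plug->D

D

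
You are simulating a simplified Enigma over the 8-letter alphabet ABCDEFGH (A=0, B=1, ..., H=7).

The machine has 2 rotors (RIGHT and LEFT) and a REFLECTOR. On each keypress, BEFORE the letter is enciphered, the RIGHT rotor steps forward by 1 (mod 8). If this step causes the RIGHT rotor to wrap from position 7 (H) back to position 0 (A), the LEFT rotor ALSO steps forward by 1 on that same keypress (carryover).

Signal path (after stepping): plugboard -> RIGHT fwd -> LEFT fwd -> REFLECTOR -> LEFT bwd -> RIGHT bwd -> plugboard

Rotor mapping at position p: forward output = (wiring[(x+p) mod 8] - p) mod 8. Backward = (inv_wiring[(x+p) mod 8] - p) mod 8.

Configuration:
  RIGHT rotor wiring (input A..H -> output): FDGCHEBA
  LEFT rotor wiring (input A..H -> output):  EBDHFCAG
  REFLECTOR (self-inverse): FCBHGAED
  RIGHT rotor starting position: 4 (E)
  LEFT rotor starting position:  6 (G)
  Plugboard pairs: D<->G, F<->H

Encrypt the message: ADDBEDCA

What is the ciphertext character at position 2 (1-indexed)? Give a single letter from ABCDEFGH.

Char 1 ('A'): step: R->5, L=6; A->plug->A->R->H->L->E->refl->G->L'->C->R'->H->plug->F
Char 2 ('D'): step: R->6, L=6; D->plug->G->R->B->L->A->refl->F->L'->E->R'->F->plug->H

H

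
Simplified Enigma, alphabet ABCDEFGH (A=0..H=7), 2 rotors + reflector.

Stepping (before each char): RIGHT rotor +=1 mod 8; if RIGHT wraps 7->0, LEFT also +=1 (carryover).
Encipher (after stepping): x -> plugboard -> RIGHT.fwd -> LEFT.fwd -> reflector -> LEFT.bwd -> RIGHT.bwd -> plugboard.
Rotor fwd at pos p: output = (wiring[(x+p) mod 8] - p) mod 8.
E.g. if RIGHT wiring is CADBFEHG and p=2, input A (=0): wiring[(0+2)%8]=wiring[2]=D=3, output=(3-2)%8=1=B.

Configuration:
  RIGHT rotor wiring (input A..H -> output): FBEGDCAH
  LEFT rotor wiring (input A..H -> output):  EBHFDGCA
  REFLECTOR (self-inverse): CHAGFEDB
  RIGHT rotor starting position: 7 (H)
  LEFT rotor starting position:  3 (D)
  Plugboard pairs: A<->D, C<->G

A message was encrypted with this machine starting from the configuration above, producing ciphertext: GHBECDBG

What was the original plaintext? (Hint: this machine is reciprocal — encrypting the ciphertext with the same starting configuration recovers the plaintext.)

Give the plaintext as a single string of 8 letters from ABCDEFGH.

Char 1 ('G'): step: R->0, L->4 (L advanced); G->plug->C->R->E->L->A->refl->C->L'->B->R'->B->plug->B
Char 2 ('H'): step: R->1, L=4; H->plug->H->R->E->L->A->refl->C->L'->B->R'->E->plug->E
Char 3 ('B'): step: R->2, L=4; B->plug->B->R->E->L->A->refl->C->L'->B->R'->C->plug->G
Char 4 ('E'): step: R->3, L=4; E->plug->E->R->E->L->A->refl->C->L'->B->R'->H->plug->H
Char 5 ('C'): step: R->4, L=4; C->plug->G->R->A->L->H->refl->B->L'->H->R'->A->plug->D
Char 6 ('D'): step: R->5, L=4; D->plug->A->R->F->L->F->refl->E->L'->D->R'->B->plug->B
Char 7 ('B'): step: R->6, L=4; B->plug->B->R->B->L->C->refl->A->L'->E->R'->H->plug->H
Char 8 ('G'): step: R->7, L=4; G->plug->C->R->C->L->G->refl->D->L'->G->R'->B->plug->B

Answer: BEGHDBHB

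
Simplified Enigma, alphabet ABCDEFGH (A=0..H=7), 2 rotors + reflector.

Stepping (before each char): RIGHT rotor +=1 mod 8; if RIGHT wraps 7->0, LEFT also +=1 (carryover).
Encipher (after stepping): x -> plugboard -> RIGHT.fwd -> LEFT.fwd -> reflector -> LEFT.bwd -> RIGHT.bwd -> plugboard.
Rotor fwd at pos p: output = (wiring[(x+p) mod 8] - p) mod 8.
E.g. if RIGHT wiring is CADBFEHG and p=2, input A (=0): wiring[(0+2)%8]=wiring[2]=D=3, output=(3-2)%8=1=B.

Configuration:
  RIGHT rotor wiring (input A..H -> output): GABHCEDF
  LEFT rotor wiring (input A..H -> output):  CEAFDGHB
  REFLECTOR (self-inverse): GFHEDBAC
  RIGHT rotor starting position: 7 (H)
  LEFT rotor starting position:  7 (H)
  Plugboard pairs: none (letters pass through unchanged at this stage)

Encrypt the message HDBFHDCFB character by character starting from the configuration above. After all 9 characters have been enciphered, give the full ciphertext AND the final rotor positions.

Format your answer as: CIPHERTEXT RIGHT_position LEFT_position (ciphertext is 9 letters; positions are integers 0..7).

Answer: EGDBCFHBE 0 1

Derivation:
Char 1 ('H'): step: R->0, L->0 (L advanced); H->plug->H->R->F->L->G->refl->A->L'->C->R'->E->plug->E
Char 2 ('D'): step: R->1, L=0; D->plug->D->R->B->L->E->refl->D->L'->E->R'->G->plug->G
Char 3 ('B'): step: R->2, L=0; B->plug->B->R->F->L->G->refl->A->L'->C->R'->D->plug->D
Char 4 ('F'): step: R->3, L=0; F->plug->F->R->D->L->F->refl->B->L'->H->R'->B->plug->B
Char 5 ('H'): step: R->4, L=0; H->plug->H->R->D->L->F->refl->B->L'->H->R'->C->plug->C
Char 6 ('D'): step: R->5, L=0; D->plug->D->R->B->L->E->refl->D->L'->E->R'->F->plug->F
Char 7 ('C'): step: R->6, L=0; C->plug->C->R->A->L->C->refl->H->L'->G->R'->H->plug->H
Char 8 ('F'): step: R->7, L=0; F->plug->F->R->D->L->F->refl->B->L'->H->R'->B->plug->B
Char 9 ('B'): step: R->0, L->1 (L advanced); B->plug->B->R->A->L->D->refl->E->L'->C->R'->E->plug->E
Final: ciphertext=EGDBCFHBE, RIGHT=0, LEFT=1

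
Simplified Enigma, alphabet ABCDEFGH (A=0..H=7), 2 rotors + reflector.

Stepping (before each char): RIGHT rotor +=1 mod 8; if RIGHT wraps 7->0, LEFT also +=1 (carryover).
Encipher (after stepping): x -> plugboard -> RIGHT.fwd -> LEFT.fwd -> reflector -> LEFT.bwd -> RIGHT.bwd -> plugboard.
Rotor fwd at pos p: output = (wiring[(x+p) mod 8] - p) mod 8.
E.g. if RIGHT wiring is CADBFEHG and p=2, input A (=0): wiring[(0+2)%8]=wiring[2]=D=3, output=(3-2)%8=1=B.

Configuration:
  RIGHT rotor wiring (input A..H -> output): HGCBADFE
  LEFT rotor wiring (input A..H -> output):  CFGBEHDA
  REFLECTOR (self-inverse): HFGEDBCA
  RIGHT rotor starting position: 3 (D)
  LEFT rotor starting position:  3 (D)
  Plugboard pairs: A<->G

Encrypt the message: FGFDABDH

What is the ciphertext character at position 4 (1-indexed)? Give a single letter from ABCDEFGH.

Char 1 ('F'): step: R->4, L=3; F->plug->F->R->C->L->E->refl->D->L'->H->R'->B->plug->B
Char 2 ('G'): step: R->5, L=3; G->plug->A->R->G->L->C->refl->G->L'->A->R'->B->plug->B
Char 3 ('F'): step: R->6, L=3; F->plug->F->R->D->L->A->refl->H->L'->F->R'->H->plug->H
Char 4 ('D'): step: R->7, L=3; D->plug->D->R->D->L->A->refl->H->L'->F->R'->A->plug->G

G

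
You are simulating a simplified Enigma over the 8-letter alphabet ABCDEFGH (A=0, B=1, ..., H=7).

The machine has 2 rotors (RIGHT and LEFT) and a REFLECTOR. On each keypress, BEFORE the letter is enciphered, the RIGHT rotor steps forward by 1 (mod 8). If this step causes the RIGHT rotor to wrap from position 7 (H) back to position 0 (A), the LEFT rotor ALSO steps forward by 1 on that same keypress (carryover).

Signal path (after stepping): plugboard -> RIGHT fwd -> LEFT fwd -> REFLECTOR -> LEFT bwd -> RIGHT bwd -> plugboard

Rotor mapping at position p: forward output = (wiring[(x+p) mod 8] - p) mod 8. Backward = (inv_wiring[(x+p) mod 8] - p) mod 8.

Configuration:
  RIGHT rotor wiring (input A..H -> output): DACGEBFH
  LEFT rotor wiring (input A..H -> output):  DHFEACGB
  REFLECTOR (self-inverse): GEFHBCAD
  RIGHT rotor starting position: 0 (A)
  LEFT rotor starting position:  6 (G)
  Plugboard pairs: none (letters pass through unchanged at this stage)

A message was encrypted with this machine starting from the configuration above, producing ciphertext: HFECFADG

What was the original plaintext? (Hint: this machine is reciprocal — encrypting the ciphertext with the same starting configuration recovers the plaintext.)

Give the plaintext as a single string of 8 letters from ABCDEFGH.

Answer: GABFBHEF

Derivation:
Char 1 ('H'): step: R->1, L=6; H->plug->H->R->C->L->F->refl->C->L'->G->R'->G->plug->G
Char 2 ('F'): step: R->2, L=6; F->plug->F->R->F->L->G->refl->A->L'->A->R'->A->plug->A
Char 3 ('E'): step: R->3, L=6; E->plug->E->R->E->L->H->refl->D->L'->B->R'->B->plug->B
Char 4 ('C'): step: R->4, L=6; C->plug->C->R->B->L->D->refl->H->L'->E->R'->F->plug->F
Char 5 ('F'): step: R->5, L=6; F->plug->F->R->F->L->G->refl->A->L'->A->R'->B->plug->B
Char 6 ('A'): step: R->6, L=6; A->plug->A->R->H->L->E->refl->B->L'->D->R'->H->plug->H
Char 7 ('D'): step: R->7, L=6; D->plug->D->R->D->L->B->refl->E->L'->H->R'->E->plug->E
Char 8 ('G'): step: R->0, L->7 (L advanced); G->plug->G->R->F->L->B->refl->E->L'->B->R'->F->plug->F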